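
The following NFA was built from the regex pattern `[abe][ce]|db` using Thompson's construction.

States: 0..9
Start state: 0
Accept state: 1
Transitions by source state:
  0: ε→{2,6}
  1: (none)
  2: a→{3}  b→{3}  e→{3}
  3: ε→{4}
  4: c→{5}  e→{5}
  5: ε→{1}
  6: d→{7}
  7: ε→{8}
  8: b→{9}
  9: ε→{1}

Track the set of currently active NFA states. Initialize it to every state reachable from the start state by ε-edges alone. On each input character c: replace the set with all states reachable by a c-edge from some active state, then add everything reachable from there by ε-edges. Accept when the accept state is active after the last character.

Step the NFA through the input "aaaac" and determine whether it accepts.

Answer: REJECT

Steps:
S₀ = ε-closure({0}) = {0,2,6}
'a' @ 1: {3,4}
'a' @ 2: {}  — dead — no transitions
rest 'aac' ignored (set empty)
end set {} — state 1 not in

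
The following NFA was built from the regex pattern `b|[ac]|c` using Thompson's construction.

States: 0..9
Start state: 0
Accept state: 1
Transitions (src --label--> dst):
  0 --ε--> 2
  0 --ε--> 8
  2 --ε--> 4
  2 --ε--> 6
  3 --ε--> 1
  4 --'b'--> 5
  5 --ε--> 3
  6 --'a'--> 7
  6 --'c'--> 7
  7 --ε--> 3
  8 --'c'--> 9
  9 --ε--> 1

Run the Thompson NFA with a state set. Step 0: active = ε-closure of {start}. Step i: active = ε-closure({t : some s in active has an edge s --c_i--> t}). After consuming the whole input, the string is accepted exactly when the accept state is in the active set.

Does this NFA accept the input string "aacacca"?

start: ε-closure({0}) = {0,2,4,6,8}
'a' @ 1: {1,3,7}  ✓accept
'a' @ 2: {}  — state set empty
rest 'cacca' ignored (set empty)
final: {}; accept 1 not in set

Answer: REJECT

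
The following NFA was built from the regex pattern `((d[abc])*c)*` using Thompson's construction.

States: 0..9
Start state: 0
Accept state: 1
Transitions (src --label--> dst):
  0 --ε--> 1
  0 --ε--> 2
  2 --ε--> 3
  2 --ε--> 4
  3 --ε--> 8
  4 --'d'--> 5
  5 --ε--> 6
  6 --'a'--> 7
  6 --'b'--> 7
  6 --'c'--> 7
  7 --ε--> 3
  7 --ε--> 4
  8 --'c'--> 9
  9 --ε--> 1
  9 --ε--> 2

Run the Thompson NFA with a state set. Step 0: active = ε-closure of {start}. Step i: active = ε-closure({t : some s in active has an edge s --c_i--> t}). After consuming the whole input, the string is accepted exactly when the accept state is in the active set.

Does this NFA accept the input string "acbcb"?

Answer: REJECT

Trace:
start: ε-closure({0}) = {0,1,2,3,4,8}
'a' @ 1: {}  — dead — no transitions
rest 'cbcb' ignored (set empty)
end set {} — state 1 not in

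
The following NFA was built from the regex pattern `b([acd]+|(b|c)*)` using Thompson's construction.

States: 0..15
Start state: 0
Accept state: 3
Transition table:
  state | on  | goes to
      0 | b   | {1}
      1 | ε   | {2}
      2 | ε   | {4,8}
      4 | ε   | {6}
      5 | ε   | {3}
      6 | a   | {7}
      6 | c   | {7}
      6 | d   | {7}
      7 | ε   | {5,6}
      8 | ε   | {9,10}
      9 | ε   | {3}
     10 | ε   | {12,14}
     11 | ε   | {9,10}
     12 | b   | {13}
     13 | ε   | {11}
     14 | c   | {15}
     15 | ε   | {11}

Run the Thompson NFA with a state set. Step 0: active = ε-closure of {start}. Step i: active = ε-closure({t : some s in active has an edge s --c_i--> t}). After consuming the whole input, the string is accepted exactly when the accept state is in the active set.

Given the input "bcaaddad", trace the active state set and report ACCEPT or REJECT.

initial (ε-close {0}): {0}
'b' @ 1: {1,2,3,4,6,8,9,10,12,14}  (accept∈set)
'c' @ 2: {3,5,6,7,9,10,11,12,14,15}  (accept∈set)
'a' @ 3: {3,5,6,7}  (accept∈set)
'a' @ 4: {3,5,6,7}  (accept∈set)
'd' @ 5: {3,5,6,7}  (accept∈set)
'd' @ 6: {3,5,6,7}  (accept∈set)
'a' @ 7: {3,5,6,7}  (accept∈set)
'd' @ 8: {3,5,6,7}  (accept∈set)
final: {3,5,6,7}; accept 3 in set

Answer: ACCEPT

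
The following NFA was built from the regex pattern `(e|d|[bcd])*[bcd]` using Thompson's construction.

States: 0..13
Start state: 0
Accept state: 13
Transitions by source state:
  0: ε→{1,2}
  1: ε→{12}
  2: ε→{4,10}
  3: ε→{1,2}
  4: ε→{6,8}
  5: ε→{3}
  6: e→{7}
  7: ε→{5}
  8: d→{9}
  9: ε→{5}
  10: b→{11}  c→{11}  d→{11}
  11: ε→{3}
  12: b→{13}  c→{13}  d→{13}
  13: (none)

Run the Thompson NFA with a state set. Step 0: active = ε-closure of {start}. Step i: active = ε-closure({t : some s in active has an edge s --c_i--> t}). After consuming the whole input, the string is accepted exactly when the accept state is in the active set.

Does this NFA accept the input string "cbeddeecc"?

Answer: ACCEPT

Trace:
initial (ε-close {0}): {0,1,2,4,6,8,10,12}
'c' @ 1: {1,2,3,4,6,8,10,11,12,13}  (accept∈set)
'b' @ 2: {1,2,3,4,6,8,10,11,12,13}  (accept∈set)
'e' @ 3: {1,2,3,4,5,6,7,8,10,12}
'd' @ 4: {1,2,3,4,5,6,8,9,10,11,12,13}  (accept∈set)
'd' @ 5: {1,2,3,4,5,6,8,9,10,11,12,13}  (accept∈set)
'e' @ 6: {1,2,3,4,5,6,7,8,10,12}
'e' @ 7: {1,2,3,4,5,6,7,8,10,12}
'c' @ 8: {1,2,3,4,6,8,10,11,12,13}  (accept∈set)
'c' @ 9: {1,2,3,4,6,8,10,11,12,13}  (accept∈set)
final: {1,2,3,4,6,8,10,11,12,13}; accept 13 in set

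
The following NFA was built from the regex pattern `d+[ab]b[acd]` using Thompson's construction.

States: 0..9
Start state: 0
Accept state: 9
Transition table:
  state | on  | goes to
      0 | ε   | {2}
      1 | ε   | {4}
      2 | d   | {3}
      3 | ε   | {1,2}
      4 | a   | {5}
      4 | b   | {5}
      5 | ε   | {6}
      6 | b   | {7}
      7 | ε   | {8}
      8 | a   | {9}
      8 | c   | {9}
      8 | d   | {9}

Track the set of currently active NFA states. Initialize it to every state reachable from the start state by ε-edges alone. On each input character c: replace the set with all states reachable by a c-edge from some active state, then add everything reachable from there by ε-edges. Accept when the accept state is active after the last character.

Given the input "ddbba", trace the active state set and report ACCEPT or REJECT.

Answer: ACCEPT

Steps:
S₀ = ε-closure({0}) = {0,2}
'd' @ 1: {1,2,3,4}
'd' @ 2: {1,2,3,4}
'b' @ 3: {5,6}
'b' @ 4: {7,8}
'a' @ 5: {9}  (accept∈set)
final: {9}; accept 9 in set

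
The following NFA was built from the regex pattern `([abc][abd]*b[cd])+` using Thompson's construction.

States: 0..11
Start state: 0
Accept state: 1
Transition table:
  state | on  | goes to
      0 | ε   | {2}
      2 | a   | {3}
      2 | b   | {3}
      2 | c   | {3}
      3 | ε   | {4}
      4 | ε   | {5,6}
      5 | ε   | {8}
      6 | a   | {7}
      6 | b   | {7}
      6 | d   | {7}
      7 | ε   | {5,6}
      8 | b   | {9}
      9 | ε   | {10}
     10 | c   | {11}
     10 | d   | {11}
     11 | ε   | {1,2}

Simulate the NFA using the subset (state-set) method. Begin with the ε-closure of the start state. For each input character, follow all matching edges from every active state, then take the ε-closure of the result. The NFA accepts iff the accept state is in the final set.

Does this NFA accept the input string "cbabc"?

S₀ = ε-closure({0}) = {0,2}
'c' @ 1: {3,4,5,6,8}
'b' @ 2: {5,6,7,8,9,10}
'a' @ 3: {5,6,7,8}
'b' @ 4: {5,6,7,8,9,10}
'c' @ 5: {1,2,11}  ✓accept
after full input: {1,2,11}  (accept=1 in)

Answer: ACCEPT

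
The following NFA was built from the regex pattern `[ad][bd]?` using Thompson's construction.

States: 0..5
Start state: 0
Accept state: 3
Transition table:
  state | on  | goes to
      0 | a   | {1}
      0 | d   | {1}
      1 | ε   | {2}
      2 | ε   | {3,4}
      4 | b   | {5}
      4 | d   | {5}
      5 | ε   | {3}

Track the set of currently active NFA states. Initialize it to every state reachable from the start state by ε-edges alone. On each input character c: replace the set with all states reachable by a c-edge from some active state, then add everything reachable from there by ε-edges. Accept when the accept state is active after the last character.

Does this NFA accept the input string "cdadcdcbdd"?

Answer: REJECT

Trace:
initial (ε-close {0}): {0}
'c' @ 1: {}  — state set empty
rest 'dadcdcbdd' ignored (set empty)
end set {} — state 3 not in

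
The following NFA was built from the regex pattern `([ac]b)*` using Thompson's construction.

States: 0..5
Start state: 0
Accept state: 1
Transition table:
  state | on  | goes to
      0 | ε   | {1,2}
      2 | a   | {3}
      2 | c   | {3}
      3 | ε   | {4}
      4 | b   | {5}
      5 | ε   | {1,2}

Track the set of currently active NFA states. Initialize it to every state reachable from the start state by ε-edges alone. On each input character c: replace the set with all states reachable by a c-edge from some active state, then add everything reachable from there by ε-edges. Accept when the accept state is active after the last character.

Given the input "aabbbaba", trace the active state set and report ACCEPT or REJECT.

S₀ = ε-closure({0}) = {0,1,2}
'a' @ 1: {3,4}
'a' @ 2: {}  — state set empty
rest 'bbbaba' ignored (set empty)
after full input: {}  (accept=1 not in)

Answer: REJECT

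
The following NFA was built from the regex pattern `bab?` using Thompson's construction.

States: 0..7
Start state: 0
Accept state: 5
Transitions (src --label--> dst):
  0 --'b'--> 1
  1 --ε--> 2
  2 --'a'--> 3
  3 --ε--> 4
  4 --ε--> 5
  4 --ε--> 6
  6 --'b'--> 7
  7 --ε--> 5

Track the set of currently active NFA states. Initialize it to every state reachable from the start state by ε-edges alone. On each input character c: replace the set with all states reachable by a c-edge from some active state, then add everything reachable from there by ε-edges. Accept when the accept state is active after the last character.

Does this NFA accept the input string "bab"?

start: ε-closure({0}) = {0}
'b' @ 1: {1,2}
'a' @ 2: {3,4,5,6}  (accept∈set)
'b' @ 3: {5,7}  (accept∈set)
end set {5,7} — state 5 in

Answer: ACCEPT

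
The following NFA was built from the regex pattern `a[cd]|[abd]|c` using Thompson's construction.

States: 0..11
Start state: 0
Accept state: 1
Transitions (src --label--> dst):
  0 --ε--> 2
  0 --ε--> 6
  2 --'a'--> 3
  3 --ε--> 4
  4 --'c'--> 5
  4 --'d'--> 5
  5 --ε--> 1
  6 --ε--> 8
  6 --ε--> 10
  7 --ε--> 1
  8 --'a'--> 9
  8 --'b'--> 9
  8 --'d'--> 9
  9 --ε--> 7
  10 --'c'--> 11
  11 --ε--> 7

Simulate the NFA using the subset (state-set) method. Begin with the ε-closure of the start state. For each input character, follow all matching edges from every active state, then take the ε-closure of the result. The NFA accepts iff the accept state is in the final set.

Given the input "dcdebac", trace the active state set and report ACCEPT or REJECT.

initial (ε-close {0}): {0,2,6,8,10}
'd' @ 1: {1,7,9}  [accepting]
'c' @ 2: {}  — state set empty
rest 'debac' ignored (set empty)
final: {}; accept 1 not in set

Answer: REJECT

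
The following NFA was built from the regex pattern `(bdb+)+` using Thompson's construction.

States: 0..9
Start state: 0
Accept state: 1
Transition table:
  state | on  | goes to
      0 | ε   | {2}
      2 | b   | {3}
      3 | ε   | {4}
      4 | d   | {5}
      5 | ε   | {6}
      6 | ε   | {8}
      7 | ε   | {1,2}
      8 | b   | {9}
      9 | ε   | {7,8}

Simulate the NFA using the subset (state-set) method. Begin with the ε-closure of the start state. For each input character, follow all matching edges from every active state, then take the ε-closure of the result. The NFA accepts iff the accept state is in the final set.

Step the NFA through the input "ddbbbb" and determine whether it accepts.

initial (ε-close {0}): {0,2}
'd' @ 1: {}  — state set empty
rest 'dbbbb' ignored (set empty)
after full input: {}  (accept=1 not in)

Answer: REJECT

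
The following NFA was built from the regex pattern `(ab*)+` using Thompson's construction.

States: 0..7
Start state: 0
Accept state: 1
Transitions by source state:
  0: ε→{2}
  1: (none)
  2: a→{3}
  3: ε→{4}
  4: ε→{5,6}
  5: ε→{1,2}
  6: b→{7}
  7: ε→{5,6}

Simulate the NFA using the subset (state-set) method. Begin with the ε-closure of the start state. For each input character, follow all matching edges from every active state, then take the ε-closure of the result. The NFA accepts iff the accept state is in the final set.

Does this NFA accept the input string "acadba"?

start: ε-closure({0}) = {0,2}
'a' @ 1: {1,2,3,4,5,6}  [accepting]
'c' @ 2: {}  — dead — no transitions
rest 'adba' ignored (set empty)
after full input: {}  (accept=1 not in)

Answer: REJECT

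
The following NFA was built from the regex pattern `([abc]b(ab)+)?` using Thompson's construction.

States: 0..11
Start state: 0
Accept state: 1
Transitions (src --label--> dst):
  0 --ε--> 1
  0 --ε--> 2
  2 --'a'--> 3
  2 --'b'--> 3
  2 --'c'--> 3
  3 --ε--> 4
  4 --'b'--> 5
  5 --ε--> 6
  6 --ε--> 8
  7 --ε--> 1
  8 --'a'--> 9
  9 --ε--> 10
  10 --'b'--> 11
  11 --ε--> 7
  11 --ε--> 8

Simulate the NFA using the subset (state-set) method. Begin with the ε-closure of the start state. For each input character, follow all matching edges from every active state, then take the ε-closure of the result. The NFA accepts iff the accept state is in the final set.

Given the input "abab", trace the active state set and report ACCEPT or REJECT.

S₀ = ε-closure({0}) = {0,1,2}
'a' @ 1: {3,4}
'b' @ 2: {5,6,8}
'a' @ 3: {9,10}
'b' @ 4: {1,7,8,11}  ✓accept
after full input: {1,7,8,11}  (accept=1 in)

Answer: ACCEPT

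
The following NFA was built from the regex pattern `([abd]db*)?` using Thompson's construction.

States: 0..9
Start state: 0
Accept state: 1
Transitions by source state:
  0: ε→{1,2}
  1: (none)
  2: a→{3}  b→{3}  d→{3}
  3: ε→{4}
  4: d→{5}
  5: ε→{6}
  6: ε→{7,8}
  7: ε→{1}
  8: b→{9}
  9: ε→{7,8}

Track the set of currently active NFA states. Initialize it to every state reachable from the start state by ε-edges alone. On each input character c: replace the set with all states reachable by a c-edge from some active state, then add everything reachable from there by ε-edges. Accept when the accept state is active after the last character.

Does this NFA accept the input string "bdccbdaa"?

Answer: REJECT

Trace:
S₀ = ε-closure({0}) = {0,1,2}
'b' @ 1: {3,4}
'd' @ 2: {1,5,6,7,8}  (accept∈set)
'c' @ 3: {}  — no active states
rest 'cbdaa' ignored (set empty)
after full input: {}  (accept=1 not in)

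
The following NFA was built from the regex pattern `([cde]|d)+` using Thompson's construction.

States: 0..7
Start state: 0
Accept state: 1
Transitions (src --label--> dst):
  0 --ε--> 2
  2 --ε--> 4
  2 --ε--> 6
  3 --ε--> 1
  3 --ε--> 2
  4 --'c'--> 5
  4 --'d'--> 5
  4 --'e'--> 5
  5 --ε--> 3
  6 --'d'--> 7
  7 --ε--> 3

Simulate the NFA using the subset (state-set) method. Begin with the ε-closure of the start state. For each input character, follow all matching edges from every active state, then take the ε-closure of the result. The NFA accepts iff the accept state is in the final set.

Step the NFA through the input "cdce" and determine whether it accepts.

Answer: ACCEPT

Derivation:
initial (ε-close {0}): {0,2,4,6}
'c' @ 1: {1,2,3,4,5,6}  ✓accept
'd' @ 2: {1,2,3,4,5,6,7}  ✓accept
'c' @ 3: {1,2,3,4,5,6}  ✓accept
'e' @ 4: {1,2,3,4,5,6}  ✓accept
after full input: {1,2,3,4,5,6}  (accept=1 in)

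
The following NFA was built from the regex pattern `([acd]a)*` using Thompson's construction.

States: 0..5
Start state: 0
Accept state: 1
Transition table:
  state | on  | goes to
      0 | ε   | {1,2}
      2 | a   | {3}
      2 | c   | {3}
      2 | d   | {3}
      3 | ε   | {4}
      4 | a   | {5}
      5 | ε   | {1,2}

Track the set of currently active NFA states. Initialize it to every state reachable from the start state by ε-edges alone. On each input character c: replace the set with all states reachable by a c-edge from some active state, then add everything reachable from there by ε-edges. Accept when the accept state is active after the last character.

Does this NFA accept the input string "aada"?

S₀ = ε-closure({0}) = {0,1,2}
'a' @ 1: {3,4}
'a' @ 2: {1,2,5}  [accepting]
'd' @ 3: {3,4}
'a' @ 4: {1,2,5}  [accepting]
after full input: {1,2,5}  (accept=1 in)

Answer: ACCEPT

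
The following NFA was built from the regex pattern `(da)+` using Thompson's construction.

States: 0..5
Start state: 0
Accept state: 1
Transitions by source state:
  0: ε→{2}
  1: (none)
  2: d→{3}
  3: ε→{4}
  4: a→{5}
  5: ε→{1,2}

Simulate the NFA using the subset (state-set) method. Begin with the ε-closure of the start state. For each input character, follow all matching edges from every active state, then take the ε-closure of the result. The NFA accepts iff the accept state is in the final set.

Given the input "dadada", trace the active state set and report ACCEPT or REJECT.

S₀ = ε-closure({0}) = {0,2}
'd' @ 1: {3,4}
'a' @ 2: {1,2,5}  (accept∈set)
'd' @ 3: {3,4}
'a' @ 4: {1,2,5}  (accept∈set)
'd' @ 5: {3,4}
'a' @ 6: {1,2,5}  (accept∈set)
end set {1,2,5} — state 1 in

Answer: ACCEPT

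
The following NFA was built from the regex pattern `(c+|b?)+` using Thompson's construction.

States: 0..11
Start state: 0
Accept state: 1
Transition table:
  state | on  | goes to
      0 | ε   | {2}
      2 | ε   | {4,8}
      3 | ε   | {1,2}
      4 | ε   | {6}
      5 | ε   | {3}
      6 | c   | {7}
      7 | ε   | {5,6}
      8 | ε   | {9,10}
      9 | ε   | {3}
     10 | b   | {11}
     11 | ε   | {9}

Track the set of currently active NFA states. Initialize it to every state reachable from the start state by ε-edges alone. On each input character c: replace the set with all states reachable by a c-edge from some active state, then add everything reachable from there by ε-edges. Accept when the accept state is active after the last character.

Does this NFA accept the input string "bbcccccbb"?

S₀ = ε-closure({0}) = {0,1,2,3,4,6,8,9,10}
'b' @ 1: {1,2,3,4,6,8,9,10,11}  [accepting]
'b' @ 2: {1,2,3,4,6,8,9,10,11}  [accepting]
'c' @ 3: {1,2,3,4,5,6,7,8,9,10}  [accepting]
'c' @ 4: {1,2,3,4,5,6,7,8,9,10}  [accepting]
'c' @ 5: {1,2,3,4,5,6,7,8,9,10}  [accepting]
'c' @ 6: {1,2,3,4,5,6,7,8,9,10}  [accepting]
'c' @ 7: {1,2,3,4,5,6,7,8,9,10}  [accepting]
'b' @ 8: {1,2,3,4,6,8,9,10,11}  [accepting]
'b' @ 9: {1,2,3,4,6,8,9,10,11}  [accepting]
after full input: {1,2,3,4,6,8,9,10,11}  (accept=1 in)

Answer: ACCEPT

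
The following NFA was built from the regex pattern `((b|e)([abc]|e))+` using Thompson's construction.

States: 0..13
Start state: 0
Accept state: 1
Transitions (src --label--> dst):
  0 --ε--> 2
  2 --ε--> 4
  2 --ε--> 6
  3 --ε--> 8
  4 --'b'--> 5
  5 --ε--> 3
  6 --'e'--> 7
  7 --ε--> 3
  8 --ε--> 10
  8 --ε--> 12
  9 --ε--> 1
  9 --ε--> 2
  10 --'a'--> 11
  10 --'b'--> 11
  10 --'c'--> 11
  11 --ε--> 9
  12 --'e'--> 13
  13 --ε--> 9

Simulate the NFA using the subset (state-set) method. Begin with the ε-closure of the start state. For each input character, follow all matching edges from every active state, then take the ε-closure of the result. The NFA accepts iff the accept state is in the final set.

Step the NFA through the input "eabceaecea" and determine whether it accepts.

Answer: ACCEPT

Steps:
initial (ε-close {0}): {0,2,4,6}
'e' @ 1: {3,7,8,10,12}
'a' @ 2: {1,2,4,6,9,11}  ✓accept
'b' @ 3: {3,5,8,10,12}
'c' @ 4: {1,2,4,6,9,11}  ✓accept
'e' @ 5: {3,7,8,10,12}
'a' @ 6: {1,2,4,6,9,11}  ✓accept
'e' @ 7: {3,7,8,10,12}
'c' @ 8: {1,2,4,6,9,11}  ✓accept
'e' @ 9: {3,7,8,10,12}
'a' @ 10: {1,2,4,6,9,11}  ✓accept
final: {1,2,4,6,9,11}; accept 1 in set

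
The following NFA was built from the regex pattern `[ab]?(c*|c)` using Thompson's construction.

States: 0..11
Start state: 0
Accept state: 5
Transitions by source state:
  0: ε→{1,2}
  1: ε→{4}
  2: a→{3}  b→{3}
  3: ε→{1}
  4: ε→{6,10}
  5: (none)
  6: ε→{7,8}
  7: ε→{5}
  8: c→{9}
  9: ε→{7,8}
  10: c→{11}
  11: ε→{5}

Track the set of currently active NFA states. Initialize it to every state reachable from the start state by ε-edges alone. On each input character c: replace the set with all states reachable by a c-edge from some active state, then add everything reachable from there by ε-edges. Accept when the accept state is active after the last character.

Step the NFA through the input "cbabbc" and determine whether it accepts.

start: ε-closure({0}) = {0,1,2,4,5,6,7,8,10}
'c' @ 1: {5,7,8,9,11}  ✓accept
'b' @ 2: {}  — dead — no transitions
rest 'abbc' ignored (set empty)
after full input: {}  (accept=5 not in)

Answer: REJECT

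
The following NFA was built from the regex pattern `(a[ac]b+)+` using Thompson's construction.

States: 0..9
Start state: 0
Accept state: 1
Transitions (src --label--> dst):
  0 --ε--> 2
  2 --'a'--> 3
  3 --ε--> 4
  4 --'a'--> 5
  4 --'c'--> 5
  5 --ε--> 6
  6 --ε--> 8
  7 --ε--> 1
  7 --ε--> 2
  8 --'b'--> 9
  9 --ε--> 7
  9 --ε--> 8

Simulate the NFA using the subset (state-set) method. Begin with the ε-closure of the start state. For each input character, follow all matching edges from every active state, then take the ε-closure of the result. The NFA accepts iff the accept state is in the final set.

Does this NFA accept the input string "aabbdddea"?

initial (ε-close {0}): {0,2}
'a' @ 1: {3,4}
'a' @ 2: {5,6,8}
'b' @ 3: {1,2,7,8,9}  (accept∈set)
'b' @ 4: {1,2,7,8,9}  (accept∈set)
'd' @ 5: {}  — dead — no transitions
rest 'ddea' ignored (set empty)
end set {} — state 1 not in

Answer: REJECT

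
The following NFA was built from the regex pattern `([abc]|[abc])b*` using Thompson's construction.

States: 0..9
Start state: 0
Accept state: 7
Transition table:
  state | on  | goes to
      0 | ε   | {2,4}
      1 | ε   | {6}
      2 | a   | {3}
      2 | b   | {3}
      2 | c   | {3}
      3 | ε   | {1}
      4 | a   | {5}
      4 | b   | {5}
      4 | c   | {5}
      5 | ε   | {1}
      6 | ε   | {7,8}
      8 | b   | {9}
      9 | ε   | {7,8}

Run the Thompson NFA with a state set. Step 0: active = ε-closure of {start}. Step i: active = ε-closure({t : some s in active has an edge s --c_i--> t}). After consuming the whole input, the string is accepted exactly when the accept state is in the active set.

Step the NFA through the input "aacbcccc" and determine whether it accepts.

Answer: REJECT

Derivation:
S₀ = ε-closure({0}) = {0,2,4}
'a' @ 1: {1,3,5,6,7,8}  (accept∈set)
'a' @ 2: {}  — state set empty
rest 'cbcccc' ignored (set empty)
end set {} — state 7 not in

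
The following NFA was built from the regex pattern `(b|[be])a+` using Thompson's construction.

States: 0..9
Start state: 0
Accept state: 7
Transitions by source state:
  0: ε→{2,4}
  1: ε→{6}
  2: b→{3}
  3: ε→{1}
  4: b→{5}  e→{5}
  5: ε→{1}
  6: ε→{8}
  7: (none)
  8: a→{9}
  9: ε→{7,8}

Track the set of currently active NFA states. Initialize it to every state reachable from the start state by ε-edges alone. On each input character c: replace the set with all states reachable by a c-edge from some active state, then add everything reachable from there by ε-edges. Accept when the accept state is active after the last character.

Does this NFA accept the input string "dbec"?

Answer: REJECT

Trace:
S₀ = ε-closure({0}) = {0,2,4}
'd' @ 1: {}  — dead — no transitions
rest 'bec' ignored (set empty)
final: {}; accept 7 not in set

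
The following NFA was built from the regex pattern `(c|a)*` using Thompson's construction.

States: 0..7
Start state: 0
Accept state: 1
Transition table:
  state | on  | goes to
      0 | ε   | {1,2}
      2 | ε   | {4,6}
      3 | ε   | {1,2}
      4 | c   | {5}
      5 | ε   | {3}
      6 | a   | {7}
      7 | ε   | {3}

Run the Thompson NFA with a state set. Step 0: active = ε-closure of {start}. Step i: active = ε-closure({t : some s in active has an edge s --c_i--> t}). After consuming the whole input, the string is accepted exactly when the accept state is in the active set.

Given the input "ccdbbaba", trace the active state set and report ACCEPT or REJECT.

Answer: REJECT

Derivation:
S₀ = ε-closure({0}) = {0,1,2,4,6}
'c' @ 1: {1,2,3,4,5,6}  (accept∈set)
'c' @ 2: {1,2,3,4,5,6}  (accept∈set)
'd' @ 3: {}  — state set empty
rest 'bbaba' ignored (set empty)
final: {}; accept 1 not in set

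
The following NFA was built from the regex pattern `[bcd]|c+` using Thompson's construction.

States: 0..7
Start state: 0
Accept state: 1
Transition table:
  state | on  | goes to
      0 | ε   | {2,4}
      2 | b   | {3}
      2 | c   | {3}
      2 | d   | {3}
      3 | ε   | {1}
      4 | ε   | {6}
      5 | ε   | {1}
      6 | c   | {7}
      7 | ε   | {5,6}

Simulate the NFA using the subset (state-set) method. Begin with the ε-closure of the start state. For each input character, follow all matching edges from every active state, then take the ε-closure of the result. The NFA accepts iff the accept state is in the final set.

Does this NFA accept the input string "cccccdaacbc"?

S₀ = ε-closure({0}) = {0,2,4,6}
'c' @ 1: {1,3,5,6,7}  [accepting]
'c' @ 2: {1,5,6,7}  [accepting]
'c' @ 3: {1,5,6,7}  [accepting]
'c' @ 4: {1,5,6,7}  [accepting]
'c' @ 5: {1,5,6,7}  [accepting]
'd' @ 6: {}  — state set empty
rest 'aacbc' ignored (set empty)
final: {}; accept 1 not in set

Answer: REJECT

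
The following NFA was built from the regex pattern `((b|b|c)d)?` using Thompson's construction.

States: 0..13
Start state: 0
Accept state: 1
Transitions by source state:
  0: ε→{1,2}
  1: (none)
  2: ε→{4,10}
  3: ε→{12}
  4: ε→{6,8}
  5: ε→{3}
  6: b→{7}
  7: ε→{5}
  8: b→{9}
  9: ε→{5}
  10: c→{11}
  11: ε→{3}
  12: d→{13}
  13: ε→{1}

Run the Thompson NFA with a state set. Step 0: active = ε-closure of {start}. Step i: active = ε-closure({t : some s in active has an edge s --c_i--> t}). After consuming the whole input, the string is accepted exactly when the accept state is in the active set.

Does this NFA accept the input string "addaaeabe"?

initial (ε-close {0}): {0,1,2,4,6,8,10}
'a' @ 1: {}  — dead — no transitions
rest 'ddaaeabe' ignored (set empty)
end set {} — state 1 not in

Answer: REJECT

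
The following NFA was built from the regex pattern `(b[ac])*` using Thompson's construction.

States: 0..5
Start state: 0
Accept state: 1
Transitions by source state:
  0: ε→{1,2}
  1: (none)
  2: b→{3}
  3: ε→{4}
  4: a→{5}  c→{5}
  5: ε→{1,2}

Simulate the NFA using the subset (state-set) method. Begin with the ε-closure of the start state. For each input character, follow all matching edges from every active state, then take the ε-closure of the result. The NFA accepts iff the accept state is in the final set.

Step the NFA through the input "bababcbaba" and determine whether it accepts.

Answer: ACCEPT

Steps:
initial (ε-close {0}): {0,1,2}
'b' @ 1: {3,4}
'a' @ 2: {1,2,5}  ✓accept
'b' @ 3: {3,4}
'a' @ 4: {1,2,5}  ✓accept
'b' @ 5: {3,4}
'c' @ 6: {1,2,5}  ✓accept
'b' @ 7: {3,4}
'a' @ 8: {1,2,5}  ✓accept
'b' @ 9: {3,4}
'a' @ 10: {1,2,5}  ✓accept
end set {1,2,5} — state 1 in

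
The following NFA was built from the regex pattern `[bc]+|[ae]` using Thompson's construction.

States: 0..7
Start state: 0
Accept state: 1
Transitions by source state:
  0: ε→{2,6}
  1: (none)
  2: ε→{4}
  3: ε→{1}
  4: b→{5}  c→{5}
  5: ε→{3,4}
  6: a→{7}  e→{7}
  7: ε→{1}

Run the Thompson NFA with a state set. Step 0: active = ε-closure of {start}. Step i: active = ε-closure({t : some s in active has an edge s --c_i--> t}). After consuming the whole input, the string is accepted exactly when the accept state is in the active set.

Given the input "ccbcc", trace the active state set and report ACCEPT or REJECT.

start: ε-closure({0}) = {0,2,4,6}
'c' @ 1: {1,3,4,5}  ✓accept
'c' @ 2: {1,3,4,5}  ✓accept
'b' @ 3: {1,3,4,5}  ✓accept
'c' @ 4: {1,3,4,5}  ✓accept
'c' @ 5: {1,3,4,5}  ✓accept
after full input: {1,3,4,5}  (accept=1 in)

Answer: ACCEPT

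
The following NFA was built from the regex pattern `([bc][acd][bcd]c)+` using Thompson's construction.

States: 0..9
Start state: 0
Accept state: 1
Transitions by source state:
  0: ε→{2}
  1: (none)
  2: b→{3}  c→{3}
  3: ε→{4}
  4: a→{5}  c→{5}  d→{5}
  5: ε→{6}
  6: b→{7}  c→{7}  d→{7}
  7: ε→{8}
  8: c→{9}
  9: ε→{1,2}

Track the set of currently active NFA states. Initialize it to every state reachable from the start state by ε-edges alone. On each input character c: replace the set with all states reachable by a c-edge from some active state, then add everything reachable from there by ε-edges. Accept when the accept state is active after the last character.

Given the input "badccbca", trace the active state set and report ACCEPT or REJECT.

Answer: REJECT

Steps:
S₀ = ε-closure({0}) = {0,2}
'b' @ 1: {3,4}
'a' @ 2: {5,6}
'd' @ 3: {7,8}
'c' @ 4: {1,2,9}  (accept∈set)
'c' @ 5: {3,4}
'b' @ 6: {}  — dead — no transitions
rest 'ca' ignored (set empty)
after full input: {}  (accept=1 not in)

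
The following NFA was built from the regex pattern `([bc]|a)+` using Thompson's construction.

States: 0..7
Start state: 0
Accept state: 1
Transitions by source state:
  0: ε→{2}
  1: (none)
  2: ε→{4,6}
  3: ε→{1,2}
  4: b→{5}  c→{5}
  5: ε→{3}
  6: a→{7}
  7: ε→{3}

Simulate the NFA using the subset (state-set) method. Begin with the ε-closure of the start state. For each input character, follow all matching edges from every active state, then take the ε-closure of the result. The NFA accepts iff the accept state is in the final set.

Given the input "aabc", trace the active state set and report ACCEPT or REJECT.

start: ε-closure({0}) = {0,2,4,6}
'a' @ 1: {1,2,3,4,6,7}  [accepting]
'a' @ 2: {1,2,3,4,6,7}  [accepting]
'b' @ 3: {1,2,3,4,5,6}  [accepting]
'c' @ 4: {1,2,3,4,5,6}  [accepting]
final: {1,2,3,4,5,6}; accept 1 in set

Answer: ACCEPT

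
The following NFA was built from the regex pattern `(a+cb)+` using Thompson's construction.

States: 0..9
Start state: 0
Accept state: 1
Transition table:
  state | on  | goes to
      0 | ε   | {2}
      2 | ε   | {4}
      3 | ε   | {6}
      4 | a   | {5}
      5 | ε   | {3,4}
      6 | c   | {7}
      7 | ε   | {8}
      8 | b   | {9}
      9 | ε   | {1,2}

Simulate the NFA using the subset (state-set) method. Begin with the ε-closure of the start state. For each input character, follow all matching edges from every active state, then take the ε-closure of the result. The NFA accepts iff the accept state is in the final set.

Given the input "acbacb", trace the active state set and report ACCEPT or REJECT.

initial (ε-close {0}): {0,2,4}
'a' @ 1: {3,4,5,6}
'c' @ 2: {7,8}
'b' @ 3: {1,2,4,9}  (accept∈set)
'a' @ 4: {3,4,5,6}
'c' @ 5: {7,8}
'b' @ 6: {1,2,4,9}  (accept∈set)
final: {1,2,4,9}; accept 1 in set

Answer: ACCEPT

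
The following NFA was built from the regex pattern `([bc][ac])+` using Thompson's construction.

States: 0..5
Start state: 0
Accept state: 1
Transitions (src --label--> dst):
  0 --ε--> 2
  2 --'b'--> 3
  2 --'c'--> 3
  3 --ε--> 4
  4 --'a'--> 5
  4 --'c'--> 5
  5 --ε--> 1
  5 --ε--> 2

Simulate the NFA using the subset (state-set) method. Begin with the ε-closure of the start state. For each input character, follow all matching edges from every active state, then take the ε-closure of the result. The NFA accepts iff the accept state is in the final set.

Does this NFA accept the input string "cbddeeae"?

S₀ = ε-closure({0}) = {0,2}
'c' @ 1: {3,4}
'b' @ 2: {}  — dead — no transitions
rest 'ddeeae' ignored (set empty)
final: {}; accept 1 not in set

Answer: REJECT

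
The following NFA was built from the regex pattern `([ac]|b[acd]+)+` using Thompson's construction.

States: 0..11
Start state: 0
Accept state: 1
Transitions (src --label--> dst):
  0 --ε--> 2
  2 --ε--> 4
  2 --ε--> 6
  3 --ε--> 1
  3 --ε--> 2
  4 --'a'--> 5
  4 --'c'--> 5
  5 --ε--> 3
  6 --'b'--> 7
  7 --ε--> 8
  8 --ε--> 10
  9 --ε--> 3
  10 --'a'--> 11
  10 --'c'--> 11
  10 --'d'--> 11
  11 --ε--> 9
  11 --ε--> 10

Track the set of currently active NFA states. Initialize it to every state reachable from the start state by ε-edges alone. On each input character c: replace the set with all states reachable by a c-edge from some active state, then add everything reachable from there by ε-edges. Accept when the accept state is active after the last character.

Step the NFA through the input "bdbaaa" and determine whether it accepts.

start: ε-closure({0}) = {0,2,4,6}
'b' @ 1: {7,8,10}
'd' @ 2: {1,2,3,4,6,9,10,11}  [accepting]
'b' @ 3: {7,8,10}
'a' @ 4: {1,2,3,4,6,9,10,11}  [accepting]
'a' @ 5: {1,2,3,4,5,6,9,10,11}  [accepting]
'a' @ 6: {1,2,3,4,5,6,9,10,11}  [accepting]
after full input: {1,2,3,4,5,6,9,10,11}  (accept=1 in)

Answer: ACCEPT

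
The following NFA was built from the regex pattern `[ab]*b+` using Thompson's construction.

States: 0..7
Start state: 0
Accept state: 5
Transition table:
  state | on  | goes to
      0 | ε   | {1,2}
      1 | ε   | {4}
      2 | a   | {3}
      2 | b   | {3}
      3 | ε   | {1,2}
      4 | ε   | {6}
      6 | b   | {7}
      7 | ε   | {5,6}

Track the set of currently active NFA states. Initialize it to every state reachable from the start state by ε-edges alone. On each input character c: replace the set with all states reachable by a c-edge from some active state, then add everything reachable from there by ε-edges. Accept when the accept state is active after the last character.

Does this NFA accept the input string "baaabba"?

start: ε-closure({0}) = {0,1,2,4,6}
'b' @ 1: {1,2,3,4,5,6,7}  (accept∈set)
'a' @ 2: {1,2,3,4,6}
'a' @ 3: {1,2,3,4,6}
'a' @ 4: {1,2,3,4,6}
'b' @ 5: {1,2,3,4,5,6,7}  (accept∈set)
'b' @ 6: {1,2,3,4,5,6,7}  (accept∈set)
'a' @ 7: {1,2,3,4,6}
end set {1,2,3,4,6} — state 5 not in

Answer: REJECT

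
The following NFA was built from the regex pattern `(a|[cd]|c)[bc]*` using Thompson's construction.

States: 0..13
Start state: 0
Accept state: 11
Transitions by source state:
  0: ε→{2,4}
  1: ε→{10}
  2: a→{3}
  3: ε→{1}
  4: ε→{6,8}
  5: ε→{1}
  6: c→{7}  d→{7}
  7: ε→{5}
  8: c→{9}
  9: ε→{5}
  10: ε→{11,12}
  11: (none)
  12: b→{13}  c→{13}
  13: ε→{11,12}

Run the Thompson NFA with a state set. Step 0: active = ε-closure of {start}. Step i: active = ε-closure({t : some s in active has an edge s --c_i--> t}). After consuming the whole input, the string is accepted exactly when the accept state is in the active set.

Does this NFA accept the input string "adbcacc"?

Answer: REJECT

Steps:
start: ε-closure({0}) = {0,2,4,6,8}
'a' @ 1: {1,3,10,11,12}  (accept∈set)
'd' @ 2: {}  — dead — no transitions
rest 'bcacc' ignored (set empty)
final: {}; accept 11 not in set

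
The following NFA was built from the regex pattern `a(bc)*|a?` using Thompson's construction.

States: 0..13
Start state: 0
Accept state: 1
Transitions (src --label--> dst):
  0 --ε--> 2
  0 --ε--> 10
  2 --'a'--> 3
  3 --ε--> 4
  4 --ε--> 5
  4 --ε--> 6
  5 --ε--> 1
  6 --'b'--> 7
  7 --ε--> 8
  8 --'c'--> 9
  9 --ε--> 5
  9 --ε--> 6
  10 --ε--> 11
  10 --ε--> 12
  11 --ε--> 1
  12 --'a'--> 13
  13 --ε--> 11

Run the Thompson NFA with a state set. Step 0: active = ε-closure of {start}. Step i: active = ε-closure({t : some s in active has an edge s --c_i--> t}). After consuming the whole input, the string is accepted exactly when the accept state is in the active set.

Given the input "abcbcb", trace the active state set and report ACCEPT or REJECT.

Answer: REJECT

Derivation:
S₀ = ε-closure({0}) = {0,1,2,10,11,12}
'a' @ 1: {1,3,4,5,6,11,13}  ✓accept
'b' @ 2: {7,8}
'c' @ 3: {1,5,6,9}  ✓accept
'b' @ 4: {7,8}
'c' @ 5: {1,5,6,9}  ✓accept
'b' @ 6: {7,8}
final: {7,8}; accept 1 not in set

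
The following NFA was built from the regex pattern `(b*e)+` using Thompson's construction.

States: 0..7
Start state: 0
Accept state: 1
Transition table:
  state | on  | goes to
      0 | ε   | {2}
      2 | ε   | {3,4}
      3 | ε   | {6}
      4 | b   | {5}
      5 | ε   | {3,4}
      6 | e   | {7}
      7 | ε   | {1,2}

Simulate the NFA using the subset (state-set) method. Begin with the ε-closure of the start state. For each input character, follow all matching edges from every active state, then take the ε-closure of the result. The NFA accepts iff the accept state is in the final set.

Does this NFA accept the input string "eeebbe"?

initial (ε-close {0}): {0,2,3,4,6}
'e' @ 1: {1,2,3,4,6,7}  [accepting]
'e' @ 2: {1,2,3,4,6,7}  [accepting]
'e' @ 3: {1,2,3,4,6,7}  [accepting]
'b' @ 4: {3,4,5,6}
'b' @ 5: {3,4,5,6}
'e' @ 6: {1,2,3,4,6,7}  [accepting]
end set {1,2,3,4,6,7} — state 1 in

Answer: ACCEPT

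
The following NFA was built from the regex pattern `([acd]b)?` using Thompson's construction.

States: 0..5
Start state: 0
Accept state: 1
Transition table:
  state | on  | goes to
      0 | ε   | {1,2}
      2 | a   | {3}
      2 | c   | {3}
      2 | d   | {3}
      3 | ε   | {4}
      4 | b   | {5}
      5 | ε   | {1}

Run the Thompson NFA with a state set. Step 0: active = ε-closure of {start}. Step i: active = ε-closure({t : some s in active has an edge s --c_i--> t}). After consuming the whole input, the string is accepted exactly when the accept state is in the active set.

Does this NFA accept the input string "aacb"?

Answer: REJECT

Trace:
start: ε-closure({0}) = {0,1,2}
'a' @ 1: {3,4}
'a' @ 2: {}  — dead — no transitions
rest 'cb' ignored (set empty)
after full input: {}  (accept=1 not in)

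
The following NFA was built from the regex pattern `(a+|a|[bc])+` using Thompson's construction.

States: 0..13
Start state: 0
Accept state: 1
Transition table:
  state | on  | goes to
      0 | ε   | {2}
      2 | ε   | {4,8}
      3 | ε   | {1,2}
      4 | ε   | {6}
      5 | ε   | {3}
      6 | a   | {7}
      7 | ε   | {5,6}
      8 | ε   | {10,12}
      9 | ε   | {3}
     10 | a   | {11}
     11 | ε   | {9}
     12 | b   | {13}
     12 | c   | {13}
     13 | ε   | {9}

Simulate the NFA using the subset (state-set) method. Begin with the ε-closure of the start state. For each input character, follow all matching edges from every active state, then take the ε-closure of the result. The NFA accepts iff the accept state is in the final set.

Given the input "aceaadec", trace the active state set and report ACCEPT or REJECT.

S₀ = ε-closure({0}) = {0,2,4,6,8,10,12}
'a' @ 1: {1,2,3,4,5,6,7,8,9,10,11,12}  (accept∈set)
'c' @ 2: {1,2,3,4,6,8,9,10,12,13}  (accept∈set)
'e' @ 3: {}  — dead — no transitions
rest 'aadec' ignored (set empty)
after full input: {}  (accept=1 not in)

Answer: REJECT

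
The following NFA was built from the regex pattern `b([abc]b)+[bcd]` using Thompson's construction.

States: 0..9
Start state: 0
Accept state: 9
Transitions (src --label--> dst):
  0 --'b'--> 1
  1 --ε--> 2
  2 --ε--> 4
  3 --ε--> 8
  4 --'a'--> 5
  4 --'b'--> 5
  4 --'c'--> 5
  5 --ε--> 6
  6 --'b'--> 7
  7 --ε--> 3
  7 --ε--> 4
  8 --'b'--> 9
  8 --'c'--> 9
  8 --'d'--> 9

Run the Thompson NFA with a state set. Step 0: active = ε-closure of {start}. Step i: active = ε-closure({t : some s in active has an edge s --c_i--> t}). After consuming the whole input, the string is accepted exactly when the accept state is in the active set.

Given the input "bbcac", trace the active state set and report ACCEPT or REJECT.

initial (ε-close {0}): {0}
'b' @ 1: {1,2,4}
'b' @ 2: {5,6}
'c' @ 3: {}  — state set empty
rest 'ac' ignored (set empty)
final: {}; accept 9 not in set

Answer: REJECT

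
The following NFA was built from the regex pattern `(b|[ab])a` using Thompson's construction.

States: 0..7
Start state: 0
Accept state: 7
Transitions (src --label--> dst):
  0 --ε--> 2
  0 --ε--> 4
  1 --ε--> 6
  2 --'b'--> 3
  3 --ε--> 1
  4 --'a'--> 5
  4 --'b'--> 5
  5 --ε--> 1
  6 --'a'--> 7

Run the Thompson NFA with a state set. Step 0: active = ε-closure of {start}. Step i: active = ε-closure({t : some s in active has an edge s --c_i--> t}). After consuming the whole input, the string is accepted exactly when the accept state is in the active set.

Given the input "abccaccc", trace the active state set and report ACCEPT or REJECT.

S₀ = ε-closure({0}) = {0,2,4}
'a' @ 1: {1,5,6}
'b' @ 2: {}  — no active states
rest 'ccaccc' ignored (set empty)
after full input: {}  (accept=7 not in)

Answer: REJECT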